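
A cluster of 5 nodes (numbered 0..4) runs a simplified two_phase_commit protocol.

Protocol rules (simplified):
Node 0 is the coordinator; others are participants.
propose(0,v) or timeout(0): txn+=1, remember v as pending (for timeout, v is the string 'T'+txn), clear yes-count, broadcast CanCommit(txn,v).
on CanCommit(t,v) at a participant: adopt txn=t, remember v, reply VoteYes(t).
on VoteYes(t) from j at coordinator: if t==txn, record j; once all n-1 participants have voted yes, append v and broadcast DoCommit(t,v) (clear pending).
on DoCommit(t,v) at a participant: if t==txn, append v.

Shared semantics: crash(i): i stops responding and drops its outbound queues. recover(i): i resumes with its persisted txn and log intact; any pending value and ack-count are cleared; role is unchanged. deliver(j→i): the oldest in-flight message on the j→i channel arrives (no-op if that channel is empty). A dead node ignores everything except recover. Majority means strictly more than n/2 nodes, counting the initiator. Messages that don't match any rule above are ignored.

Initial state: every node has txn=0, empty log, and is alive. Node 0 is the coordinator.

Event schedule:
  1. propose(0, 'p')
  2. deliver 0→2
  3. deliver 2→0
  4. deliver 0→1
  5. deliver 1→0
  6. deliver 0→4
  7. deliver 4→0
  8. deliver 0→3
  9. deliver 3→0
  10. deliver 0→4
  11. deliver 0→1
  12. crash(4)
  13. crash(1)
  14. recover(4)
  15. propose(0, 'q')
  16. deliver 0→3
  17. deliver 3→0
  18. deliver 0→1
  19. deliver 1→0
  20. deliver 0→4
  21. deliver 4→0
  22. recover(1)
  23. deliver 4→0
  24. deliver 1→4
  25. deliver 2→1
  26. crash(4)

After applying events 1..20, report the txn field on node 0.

2

[1] propose(0,'p') → N0(coor t1 [-])
[2] deliver 0→2 → N2(part t1 [-])
[3] deliver 2→0 → ∅
[4] deliver 0→1 → N1(part t1 [-])
[5] deliver 1→0 → ∅
[6] deliver 0→4 → N4(part t1 [-])
[7] deliver 4→0 → ∅
[8] deliver 0→3 → N3(part t1 [-])
[9] deliver 3→0 → N0(coor t1 [p])
[10] deliver 0→4 → N4(part t1 [p])
[11] deliver 0→1 → N1(part t1 [p])
[12] crash(4) → N4(✗part t1 [p])
[13] crash(1) → N1(✗part t1 [p])
[14] recover(4) → N4(part t1 [p])
[15] propose(0,'q') → N0(coor t2 [p])
[16] deliver 0→3 → N3(part t1 [p])
[17] deliver 3→0 → ∅
[18] deliver 0→1 → ∅
[19] deliver 1→0 → ∅
[20] deliver 0→4 → N4(part t2 [p])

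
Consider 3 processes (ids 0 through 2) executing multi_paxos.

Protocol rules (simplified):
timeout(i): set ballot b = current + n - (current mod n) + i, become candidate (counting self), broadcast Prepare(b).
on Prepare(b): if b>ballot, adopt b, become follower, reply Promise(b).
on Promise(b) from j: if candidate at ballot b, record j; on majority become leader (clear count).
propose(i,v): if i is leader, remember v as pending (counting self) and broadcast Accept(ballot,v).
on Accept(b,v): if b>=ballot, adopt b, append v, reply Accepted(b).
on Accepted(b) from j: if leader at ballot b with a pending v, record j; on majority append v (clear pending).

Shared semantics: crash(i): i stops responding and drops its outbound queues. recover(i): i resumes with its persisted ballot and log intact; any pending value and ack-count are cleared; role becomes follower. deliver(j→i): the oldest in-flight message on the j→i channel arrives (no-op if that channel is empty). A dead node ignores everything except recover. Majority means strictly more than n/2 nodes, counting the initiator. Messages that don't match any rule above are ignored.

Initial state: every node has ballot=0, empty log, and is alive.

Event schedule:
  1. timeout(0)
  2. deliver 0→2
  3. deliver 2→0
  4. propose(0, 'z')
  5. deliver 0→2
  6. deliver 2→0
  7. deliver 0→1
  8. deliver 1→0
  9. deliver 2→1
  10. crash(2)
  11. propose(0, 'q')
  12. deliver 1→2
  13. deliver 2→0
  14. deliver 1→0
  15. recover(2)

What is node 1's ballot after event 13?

3

[1] timeout(0) → N0(cand b3 [-])
[2] deliver 0→2 → N2(foll b3 [-])
[3] deliver 2→0 → N0(lead b3 [-])
[4] propose(0,'z') → ∅
[5] deliver 0→2 → N2(foll b3 [z])
[6] deliver 2→0 → N0(lead b3 [z])
[7] deliver 0→1 → N1(foll b3 [-])
[8] deliver 1→0 → ∅
[9] deliver 2→1 → ∅
[10] crash(2) → N2(✗foll b3 [z])
[11] propose(0,'q') → ∅
[12] deliver 1→2 → ∅
[13] deliver 2→0 → ∅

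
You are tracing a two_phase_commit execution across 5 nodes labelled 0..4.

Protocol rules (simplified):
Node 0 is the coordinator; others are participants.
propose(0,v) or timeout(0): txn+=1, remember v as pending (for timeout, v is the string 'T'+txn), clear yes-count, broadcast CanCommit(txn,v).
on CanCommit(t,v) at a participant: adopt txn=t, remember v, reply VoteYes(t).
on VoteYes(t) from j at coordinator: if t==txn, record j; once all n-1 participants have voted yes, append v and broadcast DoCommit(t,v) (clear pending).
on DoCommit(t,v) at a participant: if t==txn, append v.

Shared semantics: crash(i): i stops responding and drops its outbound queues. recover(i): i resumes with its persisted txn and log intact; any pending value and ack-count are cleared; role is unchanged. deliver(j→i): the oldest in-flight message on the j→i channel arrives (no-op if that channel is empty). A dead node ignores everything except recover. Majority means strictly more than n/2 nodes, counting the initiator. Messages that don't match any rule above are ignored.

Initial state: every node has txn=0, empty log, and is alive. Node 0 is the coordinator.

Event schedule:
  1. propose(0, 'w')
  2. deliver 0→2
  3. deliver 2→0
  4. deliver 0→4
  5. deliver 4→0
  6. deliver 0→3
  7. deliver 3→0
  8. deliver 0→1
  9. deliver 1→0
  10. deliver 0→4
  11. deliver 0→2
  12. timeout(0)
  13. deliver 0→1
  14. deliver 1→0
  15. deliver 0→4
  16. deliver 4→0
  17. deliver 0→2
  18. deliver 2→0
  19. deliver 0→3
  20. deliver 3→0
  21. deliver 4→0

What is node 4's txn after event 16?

2

after 1 — propose(0,'w'): n0:coor/t1/[-]
after 2 — deliver 0→2: n2:part/t1/[-]
after 3 — deliver 2→0: ·
after 4 — deliver 0→4: n4:part/t1/[-]
after 5 — deliver 4→0: ·
after 6 — deliver 0→3: n3:part/t1/[-]
after 7 — deliver 3→0: ·
after 8 — deliver 0→1: n1:part/t1/[-]
after 9 — deliver 1→0: n0:coor/t1/[w]
after 10 — deliver 0→4: n4:part/t1/[w]
after 11 — deliver 0→2: n2:part/t1/[w]
after 12 — timeout(0): n0:coor/t2/[w]
after 13 — deliver 0→1: n1:part/t1/[w]
after 14 — deliver 1→0: ·
after 15 — deliver 0→4: n4:part/t2/[w]
after 16 — deliver 4→0: ·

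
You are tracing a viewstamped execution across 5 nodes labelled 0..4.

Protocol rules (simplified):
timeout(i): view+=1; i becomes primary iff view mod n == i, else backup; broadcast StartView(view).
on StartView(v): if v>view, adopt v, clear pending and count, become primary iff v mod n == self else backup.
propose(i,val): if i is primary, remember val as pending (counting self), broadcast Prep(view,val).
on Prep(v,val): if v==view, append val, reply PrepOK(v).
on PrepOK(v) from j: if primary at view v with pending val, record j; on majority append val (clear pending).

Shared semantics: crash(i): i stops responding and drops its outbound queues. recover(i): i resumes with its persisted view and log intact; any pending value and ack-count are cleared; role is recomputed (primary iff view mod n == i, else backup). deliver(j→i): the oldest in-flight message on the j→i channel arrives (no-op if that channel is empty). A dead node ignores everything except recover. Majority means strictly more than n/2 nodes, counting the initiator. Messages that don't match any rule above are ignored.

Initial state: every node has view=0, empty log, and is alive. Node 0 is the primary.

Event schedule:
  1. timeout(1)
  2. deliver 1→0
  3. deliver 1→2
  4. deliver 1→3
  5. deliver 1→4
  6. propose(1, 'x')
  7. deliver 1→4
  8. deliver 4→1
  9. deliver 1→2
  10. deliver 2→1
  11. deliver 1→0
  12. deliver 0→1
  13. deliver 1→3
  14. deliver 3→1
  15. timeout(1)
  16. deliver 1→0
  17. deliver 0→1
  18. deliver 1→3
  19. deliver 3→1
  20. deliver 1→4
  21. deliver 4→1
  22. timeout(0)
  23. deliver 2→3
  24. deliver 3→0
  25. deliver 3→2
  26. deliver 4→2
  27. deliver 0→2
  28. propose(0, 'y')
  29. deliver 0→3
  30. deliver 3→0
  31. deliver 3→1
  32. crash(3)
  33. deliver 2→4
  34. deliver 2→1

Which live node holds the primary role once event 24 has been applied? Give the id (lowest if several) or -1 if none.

-1

[1] timeout(1) → N1(prim v1 [-])
[2] deliver 1→0 → N0(back v1 [-])
[3] deliver 1→2 → N2(back v1 [-])
[4] deliver 1→3 → N3(back v1 [-])
[5] deliver 1→4 → N4(back v1 [-])
[6] propose(1,'x') → ∅
[7] deliver 1→4 → N4(back v1 [x])
[8] deliver 4→1 → ∅
[9] deliver 1→2 → N2(back v1 [x])
[10] deliver 2→1 → N1(prim v1 [x])
[11] deliver 1→0 → N0(back v1 [x])
[12] deliver 0→1 → ∅
[13] deliver 1→3 → N3(back v1 [x])
[14] deliver 3→1 → ∅
[15] timeout(1) → N1(back v2 [x])
[16] deliver 1→0 → N0(back v2 [x])
[17] deliver 0→1 → ∅
[18] deliver 1→3 → N3(back v2 [x])
[19] deliver 3→1 → ∅
[20] deliver 1→4 → N4(back v2 [x])
[21] deliver 4→1 → ∅
[22] timeout(0) → N0(back v3 [x])
[23] deliver 2→3 → ∅
[24] deliver 3→0 → ∅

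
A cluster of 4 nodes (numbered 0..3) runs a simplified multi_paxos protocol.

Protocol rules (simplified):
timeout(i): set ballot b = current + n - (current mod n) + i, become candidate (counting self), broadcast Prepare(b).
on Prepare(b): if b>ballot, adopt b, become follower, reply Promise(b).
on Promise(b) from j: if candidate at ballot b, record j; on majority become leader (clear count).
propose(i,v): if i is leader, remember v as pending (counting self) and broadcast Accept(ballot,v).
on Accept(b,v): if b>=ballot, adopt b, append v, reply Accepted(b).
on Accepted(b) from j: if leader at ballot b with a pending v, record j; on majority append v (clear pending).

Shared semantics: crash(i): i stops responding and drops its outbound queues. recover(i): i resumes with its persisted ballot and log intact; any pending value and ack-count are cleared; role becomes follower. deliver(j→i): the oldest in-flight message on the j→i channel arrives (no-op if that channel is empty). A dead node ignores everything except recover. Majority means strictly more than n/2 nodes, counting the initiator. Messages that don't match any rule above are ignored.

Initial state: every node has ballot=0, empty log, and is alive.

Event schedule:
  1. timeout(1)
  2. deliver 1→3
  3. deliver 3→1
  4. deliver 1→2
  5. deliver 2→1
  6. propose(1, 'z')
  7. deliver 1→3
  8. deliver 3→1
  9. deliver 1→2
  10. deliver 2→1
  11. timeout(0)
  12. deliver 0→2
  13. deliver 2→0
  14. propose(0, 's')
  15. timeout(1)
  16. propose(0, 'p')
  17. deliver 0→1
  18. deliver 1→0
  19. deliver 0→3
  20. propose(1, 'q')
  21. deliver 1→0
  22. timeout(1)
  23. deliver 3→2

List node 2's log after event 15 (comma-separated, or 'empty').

z

1. timeout(1):  <1:cand b5 ->
2. deliver 1→3:  <3:foll b5 ->
3. deliver 3→1:  nop
4. deliver 1→2:  <2:foll b5 ->
5. deliver 2→1:  <1:lead b5 ->
6. propose(1,'z'):  nop
7. deliver 1→3:  <3:foll b5 z>
8. deliver 3→1:  nop
9. deliver 1→2:  <2:foll b5 z>
10. deliver 2→1:  <1:lead b5 z>
11. timeout(0):  <0:cand b4 ->
12. deliver 0→2:  nop
13. deliver 2→0:  nop
14. propose(0,'s'):  nop
15. timeout(1):  <1:cand b9 z>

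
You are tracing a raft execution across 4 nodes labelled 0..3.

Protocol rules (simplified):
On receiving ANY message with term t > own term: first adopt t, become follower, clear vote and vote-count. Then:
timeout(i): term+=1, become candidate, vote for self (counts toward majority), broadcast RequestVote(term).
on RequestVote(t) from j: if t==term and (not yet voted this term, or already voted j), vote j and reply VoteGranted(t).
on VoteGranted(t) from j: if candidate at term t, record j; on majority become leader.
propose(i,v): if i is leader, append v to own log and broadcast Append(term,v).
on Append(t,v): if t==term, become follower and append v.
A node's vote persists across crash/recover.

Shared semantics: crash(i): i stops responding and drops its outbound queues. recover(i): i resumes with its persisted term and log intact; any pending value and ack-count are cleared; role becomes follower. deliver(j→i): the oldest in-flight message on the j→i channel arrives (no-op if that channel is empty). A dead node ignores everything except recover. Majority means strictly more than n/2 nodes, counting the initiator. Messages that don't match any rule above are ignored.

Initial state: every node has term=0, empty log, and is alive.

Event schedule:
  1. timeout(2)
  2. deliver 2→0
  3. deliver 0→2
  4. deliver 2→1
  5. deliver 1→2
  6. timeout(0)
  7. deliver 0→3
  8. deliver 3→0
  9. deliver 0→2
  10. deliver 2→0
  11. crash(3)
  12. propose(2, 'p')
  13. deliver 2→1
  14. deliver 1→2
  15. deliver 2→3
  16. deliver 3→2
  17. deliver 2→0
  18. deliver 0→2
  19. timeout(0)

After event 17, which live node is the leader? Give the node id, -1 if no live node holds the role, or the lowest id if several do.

e1 timeout(2): 2[cand,t=1,-]
e2 deliver 2→0: 0[foll,t=1,-]
e3 deliver 0→2: ·
e4 deliver 2→1: 1[foll,t=1,-]
e5 deliver 1→2: 2[lead,t=1,-]
e6 timeout(0): 0[cand,t=2,-]
e7 deliver 0→3: 3[foll,t=2,-]
e8 deliver 3→0: ·
e9 deliver 0→2: 2[foll,t=2,-]
e10 deliver 2→0: 0[lead,t=2,-]
e11 crash(3): 3[✗foll,t=2,-]
e12 propose(2,'p'): ·
e13 deliver 2→1: ·
e14 deliver 1→2: ·
e15 deliver 2→3: ·
e16 deliver 3→2: ·
e17 deliver 2→0: ·

0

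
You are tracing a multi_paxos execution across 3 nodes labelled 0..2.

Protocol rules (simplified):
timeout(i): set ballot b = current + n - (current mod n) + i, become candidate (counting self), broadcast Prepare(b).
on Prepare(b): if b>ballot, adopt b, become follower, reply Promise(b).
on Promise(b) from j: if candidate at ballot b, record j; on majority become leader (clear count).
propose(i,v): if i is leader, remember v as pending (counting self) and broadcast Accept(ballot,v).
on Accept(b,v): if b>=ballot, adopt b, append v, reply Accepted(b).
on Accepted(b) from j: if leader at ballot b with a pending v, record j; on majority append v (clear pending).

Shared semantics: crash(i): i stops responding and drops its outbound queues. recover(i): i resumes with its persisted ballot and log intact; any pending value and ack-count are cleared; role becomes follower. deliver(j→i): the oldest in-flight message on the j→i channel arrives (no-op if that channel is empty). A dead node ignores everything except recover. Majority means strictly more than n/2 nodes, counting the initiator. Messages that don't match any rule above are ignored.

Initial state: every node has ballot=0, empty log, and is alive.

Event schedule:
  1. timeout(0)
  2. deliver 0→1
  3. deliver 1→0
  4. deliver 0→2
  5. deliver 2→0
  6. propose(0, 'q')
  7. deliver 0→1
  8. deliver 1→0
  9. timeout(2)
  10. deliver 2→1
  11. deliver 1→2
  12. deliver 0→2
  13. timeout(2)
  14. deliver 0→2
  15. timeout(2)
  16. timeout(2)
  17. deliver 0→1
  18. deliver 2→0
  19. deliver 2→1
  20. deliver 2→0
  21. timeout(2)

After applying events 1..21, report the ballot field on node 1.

e1 timeout(0): 0[cand,b=3,-]
e2 deliver 0→1: 1[foll,b=3,-]
e3 deliver 1→0: 0[lead,b=3,-]
e4 deliver 0→2: 2[foll,b=3,-]
e5 deliver 2→0: ·
e6 propose(0,'q'): ·
e7 deliver 0→1: 1[foll,b=3,q]
e8 deliver 1→0: 0[lead,b=3,q]
e9 timeout(2): 2[cand,b=8,-]
e10 deliver 2→1: 1[foll,b=8,q]
e11 deliver 1→2: 2[lead,b=8,-]
e12 deliver 0→2: ·
e13 timeout(2): 2[cand,b=11,-]
e14 deliver 0→2: ·
e15 timeout(2): 2[cand,b=14,-]
e16 timeout(2): 2[cand,b=17,-]
e17 deliver 0→1: ·
e18 deliver 2→0: 0[foll,b=8,q]
e19 deliver 2→1: 1[foll,b=11,q]
e20 deliver 2→0: 0[foll,b=11,q]
e21 timeout(2): 2[cand,b=20,-]

11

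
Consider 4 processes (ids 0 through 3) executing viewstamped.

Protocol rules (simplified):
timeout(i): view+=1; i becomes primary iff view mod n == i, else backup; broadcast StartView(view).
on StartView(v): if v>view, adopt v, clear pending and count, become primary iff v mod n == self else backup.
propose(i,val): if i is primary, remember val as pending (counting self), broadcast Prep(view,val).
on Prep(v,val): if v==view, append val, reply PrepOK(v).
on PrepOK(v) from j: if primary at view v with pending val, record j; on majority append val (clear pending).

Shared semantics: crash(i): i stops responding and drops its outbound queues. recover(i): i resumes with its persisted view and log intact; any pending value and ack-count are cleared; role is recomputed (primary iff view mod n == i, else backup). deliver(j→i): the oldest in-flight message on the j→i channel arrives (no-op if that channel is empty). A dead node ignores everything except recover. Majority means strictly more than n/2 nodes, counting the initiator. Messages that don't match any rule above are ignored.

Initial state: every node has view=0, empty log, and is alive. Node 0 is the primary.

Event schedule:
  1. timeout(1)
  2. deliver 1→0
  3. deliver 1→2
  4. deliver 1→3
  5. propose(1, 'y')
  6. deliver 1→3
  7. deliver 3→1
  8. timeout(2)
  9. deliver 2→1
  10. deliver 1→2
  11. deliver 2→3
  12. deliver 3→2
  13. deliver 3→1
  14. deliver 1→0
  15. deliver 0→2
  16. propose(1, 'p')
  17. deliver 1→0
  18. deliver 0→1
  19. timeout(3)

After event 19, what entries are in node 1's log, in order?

e1 timeout(1): 1[prim,v=1,-]
e2 deliver 1→0: 0[back,v=1,-]
e3 deliver 1→2: 2[back,v=1,-]
e4 deliver 1→3: 3[back,v=1,-]
e5 propose(1,'y'): ·
e6 deliver 1→3: 3[back,v=1,y]
e7 deliver 3→1: ·
e8 timeout(2): 2[prim,v=2,-]
e9 deliver 2→1: 1[back,v=2,-]
e10 deliver 1→2: ·
e11 deliver 2→3: 3[back,v=2,y]
e12 deliver 3→2: ·
e13 deliver 3→1: ·
e14 deliver 1→0: 0[back,v=1,y]
e15 deliver 0→2: ·
e16 propose(1,'p'): ·
e17 deliver 1→0: ·
e18 deliver 0→1: ·
e19 timeout(3): 3[prim,v=3,y]

empty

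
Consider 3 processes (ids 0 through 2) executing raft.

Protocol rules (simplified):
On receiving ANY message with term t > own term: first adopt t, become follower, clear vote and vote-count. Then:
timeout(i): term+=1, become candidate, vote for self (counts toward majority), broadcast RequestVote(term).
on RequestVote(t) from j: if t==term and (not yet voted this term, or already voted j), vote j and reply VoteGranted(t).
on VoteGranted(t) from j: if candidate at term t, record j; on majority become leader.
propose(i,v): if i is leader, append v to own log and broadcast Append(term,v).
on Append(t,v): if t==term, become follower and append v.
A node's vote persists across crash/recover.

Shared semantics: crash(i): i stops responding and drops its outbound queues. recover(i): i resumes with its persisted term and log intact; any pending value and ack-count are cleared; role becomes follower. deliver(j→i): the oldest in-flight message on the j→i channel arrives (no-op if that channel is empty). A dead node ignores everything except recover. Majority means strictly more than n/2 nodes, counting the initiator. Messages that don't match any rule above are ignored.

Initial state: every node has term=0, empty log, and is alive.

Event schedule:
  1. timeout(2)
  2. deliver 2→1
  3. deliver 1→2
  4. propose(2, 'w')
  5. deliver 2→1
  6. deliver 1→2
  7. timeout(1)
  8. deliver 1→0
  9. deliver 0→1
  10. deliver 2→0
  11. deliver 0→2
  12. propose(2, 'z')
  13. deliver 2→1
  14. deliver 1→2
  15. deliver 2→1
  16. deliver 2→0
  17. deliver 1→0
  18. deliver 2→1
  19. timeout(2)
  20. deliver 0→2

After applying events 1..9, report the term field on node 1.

1. timeout(2):  <2:cand t1 ->
2. deliver 2→1:  <1:foll t1 ->
3. deliver 1→2:  <2:lead t1 ->
4. propose(2,'w'):  <2:lead t1 w>
5. deliver 2→1:  <1:foll t1 w>
6. deliver 1→2:  nop
7. timeout(1):  <1:cand t2 w>
8. deliver 1→0:  <0:foll t2 ->
9. deliver 0→1:  <1:lead t2 w>

2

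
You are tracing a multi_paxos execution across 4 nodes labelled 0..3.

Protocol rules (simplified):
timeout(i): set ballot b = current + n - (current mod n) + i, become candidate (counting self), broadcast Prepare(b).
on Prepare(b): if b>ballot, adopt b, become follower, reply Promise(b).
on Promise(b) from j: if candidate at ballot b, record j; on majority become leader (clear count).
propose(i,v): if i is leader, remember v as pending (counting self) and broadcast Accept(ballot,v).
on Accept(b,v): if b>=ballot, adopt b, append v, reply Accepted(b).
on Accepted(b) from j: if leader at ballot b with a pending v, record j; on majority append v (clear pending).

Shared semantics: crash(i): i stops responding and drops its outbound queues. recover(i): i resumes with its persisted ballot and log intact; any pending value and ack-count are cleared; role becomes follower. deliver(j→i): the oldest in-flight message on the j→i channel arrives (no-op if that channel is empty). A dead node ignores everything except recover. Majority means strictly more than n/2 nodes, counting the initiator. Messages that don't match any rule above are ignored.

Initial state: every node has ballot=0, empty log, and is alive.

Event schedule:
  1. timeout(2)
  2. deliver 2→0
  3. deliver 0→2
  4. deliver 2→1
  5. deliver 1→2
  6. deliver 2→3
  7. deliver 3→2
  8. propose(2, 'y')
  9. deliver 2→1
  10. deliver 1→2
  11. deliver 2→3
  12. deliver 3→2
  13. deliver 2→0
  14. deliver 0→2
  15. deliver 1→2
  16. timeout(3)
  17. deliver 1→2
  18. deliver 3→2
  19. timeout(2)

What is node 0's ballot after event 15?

e1 timeout(2): 2[cand,b=6,-]
e2 deliver 2→0: 0[foll,b=6,-]
e3 deliver 0→2: ·
e4 deliver 2→1: 1[foll,b=6,-]
e5 deliver 1→2: 2[lead,b=6,-]
e6 deliver 2→3: 3[foll,b=6,-]
e7 deliver 3→2: ·
e8 propose(2,'y'): ·
e9 deliver 2→1: 1[foll,b=6,y]
e10 deliver 1→2: ·
e11 deliver 2→3: 3[foll,b=6,y]
e12 deliver 3→2: 2[lead,b=6,y]
e13 deliver 2→0: 0[foll,b=6,y]
e14 deliver 0→2: ·
e15 deliver 1→2: ·

6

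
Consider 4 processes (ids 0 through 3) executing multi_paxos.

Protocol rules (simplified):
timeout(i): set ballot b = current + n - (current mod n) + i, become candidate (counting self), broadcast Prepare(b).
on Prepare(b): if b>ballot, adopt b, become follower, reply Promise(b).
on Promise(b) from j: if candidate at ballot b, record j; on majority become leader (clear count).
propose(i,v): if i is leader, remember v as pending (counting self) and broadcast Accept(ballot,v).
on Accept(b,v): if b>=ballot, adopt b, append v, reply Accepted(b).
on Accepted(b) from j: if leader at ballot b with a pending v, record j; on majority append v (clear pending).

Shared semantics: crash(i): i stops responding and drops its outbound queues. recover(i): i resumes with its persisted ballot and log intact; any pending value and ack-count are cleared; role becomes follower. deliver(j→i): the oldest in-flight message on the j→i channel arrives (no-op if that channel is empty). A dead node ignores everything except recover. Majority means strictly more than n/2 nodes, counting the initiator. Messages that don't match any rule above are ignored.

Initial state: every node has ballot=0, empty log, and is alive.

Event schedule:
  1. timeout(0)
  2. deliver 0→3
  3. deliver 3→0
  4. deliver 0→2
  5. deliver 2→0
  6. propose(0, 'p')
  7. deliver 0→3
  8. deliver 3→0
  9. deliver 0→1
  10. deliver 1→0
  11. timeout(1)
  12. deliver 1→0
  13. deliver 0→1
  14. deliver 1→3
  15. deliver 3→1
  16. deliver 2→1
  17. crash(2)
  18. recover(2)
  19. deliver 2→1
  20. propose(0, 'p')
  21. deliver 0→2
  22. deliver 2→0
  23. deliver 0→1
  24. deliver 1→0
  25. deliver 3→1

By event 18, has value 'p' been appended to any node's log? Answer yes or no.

yes

step 1 timeout(0): 0={cand,b=4,log=-}
step 2 deliver 0→3: 3={foll,b=4,log=-}
step 3 deliver 3→0: —
step 4 deliver 0→2: 2={foll,b=4,log=-}
step 5 deliver 2→0: 0={lead,b=4,log=-}
step 6 propose(0,'p'): —
step 7 deliver 0→3: 3={foll,b=4,log=p}
step 8 deliver 3→0: —
step 9 deliver 0→1: 1={foll,b=4,log=-}
step 10 deliver 1→0: —
step 11 timeout(1): 1={cand,b=9,log=-}
step 12 deliver 1→0: 0={foll,b=9,log=-}
step 13 deliver 0→1: —
step 14 deliver 1→3: 3={foll,b=9,log=p}
step 15 deliver 3→1: —
step 16 deliver 2→1: —
step 17 crash(2): 2={✗foll,b=4,log=-}
step 18 recover(2): 2={foll,b=4,log=-}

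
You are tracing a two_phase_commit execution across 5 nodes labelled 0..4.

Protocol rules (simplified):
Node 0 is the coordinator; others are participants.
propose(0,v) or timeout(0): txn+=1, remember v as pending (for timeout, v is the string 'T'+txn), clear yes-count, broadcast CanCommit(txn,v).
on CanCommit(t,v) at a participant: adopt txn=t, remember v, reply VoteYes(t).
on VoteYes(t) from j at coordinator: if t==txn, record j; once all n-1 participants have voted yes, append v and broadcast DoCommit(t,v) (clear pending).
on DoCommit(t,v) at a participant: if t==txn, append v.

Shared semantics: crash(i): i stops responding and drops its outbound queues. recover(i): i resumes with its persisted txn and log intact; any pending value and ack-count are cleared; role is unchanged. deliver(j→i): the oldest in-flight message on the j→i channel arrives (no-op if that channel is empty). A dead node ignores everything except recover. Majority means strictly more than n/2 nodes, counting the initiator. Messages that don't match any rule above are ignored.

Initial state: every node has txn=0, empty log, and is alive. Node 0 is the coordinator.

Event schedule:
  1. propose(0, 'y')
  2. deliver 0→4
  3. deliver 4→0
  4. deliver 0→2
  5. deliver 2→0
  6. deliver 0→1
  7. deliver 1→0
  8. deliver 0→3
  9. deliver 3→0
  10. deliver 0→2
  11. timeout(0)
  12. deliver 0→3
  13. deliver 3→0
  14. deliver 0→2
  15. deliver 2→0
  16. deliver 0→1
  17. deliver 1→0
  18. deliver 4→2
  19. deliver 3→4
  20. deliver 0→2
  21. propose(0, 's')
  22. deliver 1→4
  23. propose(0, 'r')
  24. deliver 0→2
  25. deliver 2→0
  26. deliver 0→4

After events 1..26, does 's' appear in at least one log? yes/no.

step 1 propose(0,'y'): 0={coor,t=1,log=-}
step 2 deliver 0→4: 4={part,t=1,log=-}
step 3 deliver 4→0: —
step 4 deliver 0→2: 2={part,t=1,log=-}
step 5 deliver 2→0: —
step 6 deliver 0→1: 1={part,t=1,log=-}
step 7 deliver 1→0: —
step 8 deliver 0→3: 3={part,t=1,log=-}
step 9 deliver 3→0: 0={coor,t=1,log=y}
step 10 deliver 0→2: 2={part,t=1,log=y}
step 11 timeout(0): 0={coor,t=2,log=y}
step 12 deliver 0→3: 3={part,t=1,log=y}
step 13 deliver 3→0: —
step 14 deliver 0→2: 2={part,t=2,log=y}
step 15 deliver 2→0: —
step 16 deliver 0→1: 1={part,t=1,log=y}
step 17 deliver 1→0: —
step 18 deliver 4→2: —
step 19 deliver 3→4: —
step 20 deliver 0→2: —
step 21 propose(0,'s'): 0={coor,t=3,log=y}
step 22 deliver 1→4: —
step 23 propose(0,'r'): 0={coor,t=4,log=y}
step 24 deliver 0→2: 2={part,t=3,log=y}
step 25 deliver 2→0: —
step 26 deliver 0→4: 4={part,t=1,log=y}

no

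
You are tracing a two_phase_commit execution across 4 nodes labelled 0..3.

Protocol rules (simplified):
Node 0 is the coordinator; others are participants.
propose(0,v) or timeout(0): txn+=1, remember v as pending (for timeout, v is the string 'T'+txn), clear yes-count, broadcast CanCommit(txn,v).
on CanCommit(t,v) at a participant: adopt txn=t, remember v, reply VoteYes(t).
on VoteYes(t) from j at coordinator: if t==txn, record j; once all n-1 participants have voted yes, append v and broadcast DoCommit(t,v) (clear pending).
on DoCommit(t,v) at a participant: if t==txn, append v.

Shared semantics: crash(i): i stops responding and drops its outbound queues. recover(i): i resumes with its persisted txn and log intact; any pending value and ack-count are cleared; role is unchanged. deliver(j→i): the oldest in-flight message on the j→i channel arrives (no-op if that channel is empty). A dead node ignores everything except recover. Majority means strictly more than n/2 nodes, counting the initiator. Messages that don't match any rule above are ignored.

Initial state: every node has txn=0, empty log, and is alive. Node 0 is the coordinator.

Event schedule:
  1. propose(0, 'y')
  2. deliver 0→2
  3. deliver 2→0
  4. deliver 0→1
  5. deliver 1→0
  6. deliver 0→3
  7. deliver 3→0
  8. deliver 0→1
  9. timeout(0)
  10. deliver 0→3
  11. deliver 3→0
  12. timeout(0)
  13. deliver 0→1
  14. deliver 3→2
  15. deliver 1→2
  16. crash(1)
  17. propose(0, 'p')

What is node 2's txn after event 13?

1. propose(0,'y'):  <0:coor t1 ->
2. deliver 0→2:  <2:part t1 ->
3. deliver 2→0:  nop
4. deliver 0→1:  <1:part t1 ->
5. deliver 1→0:  nop
6. deliver 0→3:  <3:part t1 ->
7. deliver 3→0:  <0:coor t1 y>
8. deliver 0→1:  <1:part t1 y>
9. timeout(0):  <0:coor t2 y>
10. deliver 0→3:  <3:part t1 y>
11. deliver 3→0:  nop
12. timeout(0):  <0:coor t3 y>
13. deliver 0→1:  <1:part t2 y>

1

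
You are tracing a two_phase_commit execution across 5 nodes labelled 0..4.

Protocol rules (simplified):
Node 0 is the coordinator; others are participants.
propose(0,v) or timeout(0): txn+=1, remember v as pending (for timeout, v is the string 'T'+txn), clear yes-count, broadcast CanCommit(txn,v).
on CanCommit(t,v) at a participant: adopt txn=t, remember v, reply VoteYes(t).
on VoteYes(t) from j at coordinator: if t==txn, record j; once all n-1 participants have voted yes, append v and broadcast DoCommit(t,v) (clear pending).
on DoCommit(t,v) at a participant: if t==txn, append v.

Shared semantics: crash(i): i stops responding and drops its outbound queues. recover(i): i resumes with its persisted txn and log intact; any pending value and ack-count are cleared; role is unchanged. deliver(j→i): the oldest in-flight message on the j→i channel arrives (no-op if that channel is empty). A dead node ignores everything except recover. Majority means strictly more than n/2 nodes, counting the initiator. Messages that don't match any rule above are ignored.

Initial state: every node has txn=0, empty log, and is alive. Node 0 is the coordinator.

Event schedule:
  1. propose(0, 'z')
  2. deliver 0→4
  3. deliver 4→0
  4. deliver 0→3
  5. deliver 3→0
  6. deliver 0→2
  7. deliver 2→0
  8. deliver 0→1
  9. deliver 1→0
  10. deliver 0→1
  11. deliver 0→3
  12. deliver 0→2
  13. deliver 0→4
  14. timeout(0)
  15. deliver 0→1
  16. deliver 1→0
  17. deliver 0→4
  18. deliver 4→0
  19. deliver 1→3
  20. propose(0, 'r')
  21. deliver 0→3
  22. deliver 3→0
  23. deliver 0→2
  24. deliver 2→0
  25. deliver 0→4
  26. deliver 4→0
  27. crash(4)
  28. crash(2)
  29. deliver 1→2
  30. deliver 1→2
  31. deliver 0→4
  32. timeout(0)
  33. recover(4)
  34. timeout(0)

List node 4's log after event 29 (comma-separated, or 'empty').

z

[1] propose(0,'z') → N0(coor t1 [-])
[2] deliver 0→4 → N4(part t1 [-])
[3] deliver 4→0 → ∅
[4] deliver 0→3 → N3(part t1 [-])
[5] deliver 3→0 → ∅
[6] deliver 0→2 → N2(part t1 [-])
[7] deliver 2→0 → ∅
[8] deliver 0→1 → N1(part t1 [-])
[9] deliver 1→0 → N0(coor t1 [z])
[10] deliver 0→1 → N1(part t1 [z])
[11] deliver 0→3 → N3(part t1 [z])
[12] deliver 0→2 → N2(part t1 [z])
[13] deliver 0→4 → N4(part t1 [z])
[14] timeout(0) → N0(coor t2 [z])
[15] deliver 0→1 → N1(part t2 [z])
[16] deliver 1→0 → ∅
[17] deliver 0→4 → N4(part t2 [z])
[18] deliver 4→0 → ∅
[19] deliver 1→3 → ∅
[20] propose(0,'r') → N0(coor t3 [z])
[21] deliver 0→3 → N3(part t2 [z])
[22] deliver 3→0 → ∅
[23] deliver 0→2 → N2(part t2 [z])
[24] deliver 2→0 → ∅
[25] deliver 0→4 → N4(part t3 [z])
[26] deliver 4→0 → ∅
[27] crash(4) → N4(✗part t3 [z])
[28] crash(2) → N2(✗part t2 [z])
[29] deliver 1→2 → ∅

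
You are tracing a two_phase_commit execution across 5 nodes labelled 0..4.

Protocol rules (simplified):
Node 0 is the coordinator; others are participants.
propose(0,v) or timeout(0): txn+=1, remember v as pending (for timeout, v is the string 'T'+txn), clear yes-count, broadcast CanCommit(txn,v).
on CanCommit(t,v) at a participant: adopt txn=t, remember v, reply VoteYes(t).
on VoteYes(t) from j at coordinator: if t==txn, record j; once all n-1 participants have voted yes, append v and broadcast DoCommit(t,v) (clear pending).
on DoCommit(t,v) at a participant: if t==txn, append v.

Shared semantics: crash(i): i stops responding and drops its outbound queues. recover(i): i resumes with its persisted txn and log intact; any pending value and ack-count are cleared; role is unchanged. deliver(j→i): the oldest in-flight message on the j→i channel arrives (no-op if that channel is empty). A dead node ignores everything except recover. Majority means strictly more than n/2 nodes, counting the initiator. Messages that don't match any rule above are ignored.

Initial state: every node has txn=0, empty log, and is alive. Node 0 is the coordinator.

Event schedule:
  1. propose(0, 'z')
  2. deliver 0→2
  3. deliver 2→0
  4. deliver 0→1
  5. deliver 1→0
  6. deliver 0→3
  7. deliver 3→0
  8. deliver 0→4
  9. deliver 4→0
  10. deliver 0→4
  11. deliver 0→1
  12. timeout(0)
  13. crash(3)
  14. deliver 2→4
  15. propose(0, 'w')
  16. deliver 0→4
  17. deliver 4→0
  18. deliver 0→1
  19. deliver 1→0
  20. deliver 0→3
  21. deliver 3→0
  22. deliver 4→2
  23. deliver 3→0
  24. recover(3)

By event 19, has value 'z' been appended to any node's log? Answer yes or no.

after 1 — propose(0,'z'): n0:coor/t1/[-]
after 2 — deliver 0→2: n2:part/t1/[-]
after 3 — deliver 2→0: ·
after 4 — deliver 0→1: n1:part/t1/[-]
after 5 — deliver 1→0: ·
after 6 — deliver 0→3: n3:part/t1/[-]
after 7 — deliver 3→0: ·
after 8 — deliver 0→4: n4:part/t1/[-]
after 9 — deliver 4→0: n0:coor/t1/[z]
after 10 — deliver 0→4: n4:part/t1/[z]
after 11 — deliver 0→1: n1:part/t1/[z]
after 12 — timeout(0): n0:coor/t2/[z]
after 13 — crash(3): n3:✗part/t1/[-]
after 14 — deliver 2→4: ·
after 15 — propose(0,'w'): n0:coor/t3/[z]
after 16 — deliver 0→4: n4:part/t2/[z]
after 17 — deliver 4→0: ·
after 18 — deliver 0→1: n1:part/t2/[z]
after 19 — deliver 1→0: ·

yes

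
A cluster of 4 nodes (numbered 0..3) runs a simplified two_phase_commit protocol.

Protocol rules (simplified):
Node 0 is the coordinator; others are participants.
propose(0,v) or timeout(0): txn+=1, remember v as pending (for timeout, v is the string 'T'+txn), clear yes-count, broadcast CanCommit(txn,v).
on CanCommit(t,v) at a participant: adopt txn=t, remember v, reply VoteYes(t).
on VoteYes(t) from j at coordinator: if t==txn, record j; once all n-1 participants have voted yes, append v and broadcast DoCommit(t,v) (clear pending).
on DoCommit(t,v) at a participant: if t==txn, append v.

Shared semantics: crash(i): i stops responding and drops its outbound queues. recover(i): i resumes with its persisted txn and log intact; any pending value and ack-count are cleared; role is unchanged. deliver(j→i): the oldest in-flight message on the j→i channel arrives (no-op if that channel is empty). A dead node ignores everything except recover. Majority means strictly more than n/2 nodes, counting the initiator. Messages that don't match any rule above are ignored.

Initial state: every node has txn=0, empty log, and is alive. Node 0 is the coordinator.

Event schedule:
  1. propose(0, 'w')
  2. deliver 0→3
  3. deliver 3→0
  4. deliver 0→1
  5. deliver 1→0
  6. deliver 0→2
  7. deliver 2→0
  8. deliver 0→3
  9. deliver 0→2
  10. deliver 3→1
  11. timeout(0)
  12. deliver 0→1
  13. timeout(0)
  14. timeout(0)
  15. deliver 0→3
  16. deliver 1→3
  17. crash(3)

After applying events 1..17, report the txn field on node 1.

step 1 propose(0,'w'): 0={coor,t=1,log=-}
step 2 deliver 0→3: 3={part,t=1,log=-}
step 3 deliver 3→0: —
step 4 deliver 0→1: 1={part,t=1,log=-}
step 5 deliver 1→0: —
step 6 deliver 0→2: 2={part,t=1,log=-}
step 7 deliver 2→0: 0={coor,t=1,log=w}
step 8 deliver 0→3: 3={part,t=1,log=w}
step 9 deliver 0→2: 2={part,t=1,log=w}
step 10 deliver 3→1: —
step 11 timeout(0): 0={coor,t=2,log=w}
step 12 deliver 0→1: 1={part,t=1,log=w}
step 13 timeout(0): 0={coor,t=3,log=w}
step 14 timeout(0): 0={coor,t=4,log=w}
step 15 deliver 0→3: 3={part,t=2,log=w}
step 16 deliver 1→3: —
step 17 crash(3): 3={✗part,t=2,log=w}

1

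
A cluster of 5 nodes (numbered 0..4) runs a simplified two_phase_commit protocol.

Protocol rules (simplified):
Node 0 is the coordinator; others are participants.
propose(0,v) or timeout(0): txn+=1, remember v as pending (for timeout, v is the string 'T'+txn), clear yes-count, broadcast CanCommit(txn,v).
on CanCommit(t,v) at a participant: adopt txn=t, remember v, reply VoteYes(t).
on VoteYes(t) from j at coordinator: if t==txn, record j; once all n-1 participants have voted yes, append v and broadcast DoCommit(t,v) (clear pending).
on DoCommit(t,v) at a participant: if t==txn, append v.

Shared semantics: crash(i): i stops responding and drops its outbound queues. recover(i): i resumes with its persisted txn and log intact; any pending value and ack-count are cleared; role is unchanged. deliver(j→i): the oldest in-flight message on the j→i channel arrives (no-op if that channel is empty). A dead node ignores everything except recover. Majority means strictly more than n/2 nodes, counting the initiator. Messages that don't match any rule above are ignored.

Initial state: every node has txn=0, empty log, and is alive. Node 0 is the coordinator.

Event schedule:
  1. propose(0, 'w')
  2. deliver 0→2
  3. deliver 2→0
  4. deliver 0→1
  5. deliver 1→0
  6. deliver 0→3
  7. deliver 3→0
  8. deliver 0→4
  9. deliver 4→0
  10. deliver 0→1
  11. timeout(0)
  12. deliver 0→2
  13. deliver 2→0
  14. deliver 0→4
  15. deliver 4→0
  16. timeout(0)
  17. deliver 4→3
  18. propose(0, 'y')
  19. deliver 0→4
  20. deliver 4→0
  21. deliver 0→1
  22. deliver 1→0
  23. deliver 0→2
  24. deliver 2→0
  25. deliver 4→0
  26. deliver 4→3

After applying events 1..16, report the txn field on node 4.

step 1 propose(0,'w'): 0={coor,t=1,log=-}
step 2 deliver 0→2: 2={part,t=1,log=-}
step 3 deliver 2→0: —
step 4 deliver 0→1: 1={part,t=1,log=-}
step 5 deliver 1→0: —
step 6 deliver 0→3: 3={part,t=1,log=-}
step 7 deliver 3→0: —
step 8 deliver 0→4: 4={part,t=1,log=-}
step 9 deliver 4→0: 0={coor,t=1,log=w}
step 10 deliver 0→1: 1={part,t=1,log=w}
step 11 timeout(0): 0={coor,t=2,log=w}
step 12 deliver 0→2: 2={part,t=1,log=w}
step 13 deliver 2→0: —
step 14 deliver 0→4: 4={part,t=1,log=w}
step 15 deliver 4→0: —
step 16 timeout(0): 0={coor,t=3,log=w}

1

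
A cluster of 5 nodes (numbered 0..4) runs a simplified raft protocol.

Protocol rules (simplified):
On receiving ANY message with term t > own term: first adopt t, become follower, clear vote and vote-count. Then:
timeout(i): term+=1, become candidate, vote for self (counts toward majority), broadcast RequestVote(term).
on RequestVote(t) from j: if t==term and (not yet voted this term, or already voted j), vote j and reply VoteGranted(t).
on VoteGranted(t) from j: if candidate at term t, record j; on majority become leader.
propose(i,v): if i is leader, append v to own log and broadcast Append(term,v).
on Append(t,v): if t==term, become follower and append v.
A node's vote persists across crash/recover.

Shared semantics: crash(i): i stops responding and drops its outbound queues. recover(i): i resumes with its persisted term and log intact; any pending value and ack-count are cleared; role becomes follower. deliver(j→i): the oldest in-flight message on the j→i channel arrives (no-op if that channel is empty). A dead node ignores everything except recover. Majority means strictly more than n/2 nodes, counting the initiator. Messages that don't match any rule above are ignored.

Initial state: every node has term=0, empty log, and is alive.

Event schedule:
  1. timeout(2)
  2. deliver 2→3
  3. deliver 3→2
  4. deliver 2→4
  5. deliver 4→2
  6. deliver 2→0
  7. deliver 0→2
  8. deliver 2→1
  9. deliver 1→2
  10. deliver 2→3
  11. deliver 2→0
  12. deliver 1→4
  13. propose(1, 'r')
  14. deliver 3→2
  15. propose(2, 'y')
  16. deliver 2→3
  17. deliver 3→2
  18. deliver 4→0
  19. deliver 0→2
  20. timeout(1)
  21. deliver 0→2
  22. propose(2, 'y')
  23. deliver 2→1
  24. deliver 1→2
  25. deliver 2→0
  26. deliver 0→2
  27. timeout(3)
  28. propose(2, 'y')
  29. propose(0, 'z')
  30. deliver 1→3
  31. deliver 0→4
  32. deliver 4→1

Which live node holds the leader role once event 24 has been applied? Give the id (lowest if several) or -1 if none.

-1

after 1 — timeout(2): n2:cand/t1/[-]
after 2 — deliver 2→3: n3:foll/t1/[-]
after 3 — deliver 3→2: ·
after 4 — deliver 2→4: n4:foll/t1/[-]
after 5 — deliver 4→2: n2:lead/t1/[-]
after 6 — deliver 2→0: n0:foll/t1/[-]
after 7 — deliver 0→2: ·
after 8 — deliver 2→1: n1:foll/t1/[-]
after 9 — deliver 1→2: ·
after 10 — deliver 2→3: ·
after 11 — deliver 2→0: ·
after 12 — deliver 1→4: ·
after 13 — propose(1,'r'): ·
after 14 — deliver 3→2: ·
after 15 — propose(2,'y'): n2:lead/t1/[y]
after 16 — deliver 2→3: n3:foll/t1/[y]
after 17 — deliver 3→2: ·
after 18 — deliver 4→0: ·
after 19 — deliver 0→2: ·
after 20 — timeout(1): n1:cand/t2/[-]
after 21 — deliver 0→2: ·
after 22 — propose(2,'y'): n2:lead/t1/[y,y]
after 23 — deliver 2→1: ·
after 24 — deliver 1→2: n2:foll/t2/[y,y]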